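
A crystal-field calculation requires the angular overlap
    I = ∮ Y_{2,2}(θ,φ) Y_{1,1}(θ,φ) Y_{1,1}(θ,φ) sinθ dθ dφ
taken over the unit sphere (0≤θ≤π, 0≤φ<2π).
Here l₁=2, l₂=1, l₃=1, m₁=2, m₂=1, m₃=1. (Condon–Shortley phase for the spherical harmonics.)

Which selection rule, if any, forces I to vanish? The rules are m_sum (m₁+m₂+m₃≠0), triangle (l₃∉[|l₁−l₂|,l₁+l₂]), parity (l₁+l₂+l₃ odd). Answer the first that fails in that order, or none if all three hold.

m_sum

azimuthal sum: 2 + 1 + 1 = 4  ✗
1 ≤ 1 ≤ 3 (triangle on l)
L = 2 + 1 + 1 = 4 (even)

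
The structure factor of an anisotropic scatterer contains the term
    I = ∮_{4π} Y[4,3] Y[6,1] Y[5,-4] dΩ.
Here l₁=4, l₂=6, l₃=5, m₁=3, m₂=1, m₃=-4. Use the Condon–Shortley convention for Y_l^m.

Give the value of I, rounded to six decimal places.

l₁+l₂+l₃=15 is odd: 3j(l;000)=0 ⇒ I=0

0.000000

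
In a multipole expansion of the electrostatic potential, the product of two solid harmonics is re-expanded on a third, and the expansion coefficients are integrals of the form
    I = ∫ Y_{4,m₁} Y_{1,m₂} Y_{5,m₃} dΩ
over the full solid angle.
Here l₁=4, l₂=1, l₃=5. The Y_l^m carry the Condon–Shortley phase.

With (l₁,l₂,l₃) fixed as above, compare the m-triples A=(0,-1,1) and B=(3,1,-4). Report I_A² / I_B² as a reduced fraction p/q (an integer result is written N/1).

Shared (l₁,l₂,l₃)=(4,1,5): N and (l;000)² cancel in I_A²/I_B².
A: Δ = 0!·8!·2!/11! = 1/495; Racah Σ t=0..0: t=0:+1/1152 = 1/1152; ⇒ 3j(4 1 5; 0 -1 1)² = 1/33, sgn +1
B: Δ = 0!·8!·2!/11! = 1/495; Racah Σ t=0..0: t=0:+1/10080 = 1/10080; ⇒ 3j(4 1 5; 3 1 -4)² = 4/55, sgn -1
I_A²/I_B² = (1/33)/(4/55) = 5/12

5/12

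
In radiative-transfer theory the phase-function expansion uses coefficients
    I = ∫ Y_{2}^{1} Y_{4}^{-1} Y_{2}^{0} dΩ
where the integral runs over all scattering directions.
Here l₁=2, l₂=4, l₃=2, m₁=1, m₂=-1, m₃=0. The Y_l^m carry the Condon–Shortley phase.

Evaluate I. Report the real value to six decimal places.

Rules hold: Σm=0, L=8 even, 2≤2≤6.
N = 5·9·5 = 225
Δ = 4!·0!·4!/9! = 1/630
Racah Σ t=2..2: t=2:+1/16 = 1/16
⇒ 3j(2 4 2; 0 0 0)² = 2/35, sgn +1
Racah Σ t=1..1: t=1:−1/24 = -1/24
⇒ 3j(2 4 2; 1 -1 0)² = 1/21, sgn -1
4πI² = N·(3j₀)²·(3jₘ)² = 30/49
I = -1·√(0.612245/4π) = -0.22072812

-0.220728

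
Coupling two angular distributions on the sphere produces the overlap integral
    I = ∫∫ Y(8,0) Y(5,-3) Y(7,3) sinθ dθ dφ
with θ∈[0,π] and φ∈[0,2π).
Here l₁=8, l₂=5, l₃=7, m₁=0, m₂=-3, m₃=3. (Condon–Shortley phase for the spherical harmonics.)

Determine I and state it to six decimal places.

Rules hold: Σm=0, L=20 even, 3≤7≤13.
N = 17·11·15 = 2805
Δ = 6!·10!·4!/21! = 1/814773960
Racah Σ t=1..5: t=1:−1/87091200 t=2:+1/4976640 t=3:−1/2073600 t=4:+1/4976640 t=5:−1/87091200 = -1/9676800
⇒ 3j(8 5 7; 0 0 0)² = 360/46189, sgn +1
Racah Σ t=0..2: t=0:+1/232243200 t=1:−1/21772800 t=2:+1/19906560 = 1/116121600
⇒ 3j(8 5 7; 0 -3 3)² = 48/46189, sgn +1
4πI² = N·(3j₀)²·(3jₘ)² = 259200/11408683
I = +1·√(0.0227195/4π) = 0.04252015

0.042520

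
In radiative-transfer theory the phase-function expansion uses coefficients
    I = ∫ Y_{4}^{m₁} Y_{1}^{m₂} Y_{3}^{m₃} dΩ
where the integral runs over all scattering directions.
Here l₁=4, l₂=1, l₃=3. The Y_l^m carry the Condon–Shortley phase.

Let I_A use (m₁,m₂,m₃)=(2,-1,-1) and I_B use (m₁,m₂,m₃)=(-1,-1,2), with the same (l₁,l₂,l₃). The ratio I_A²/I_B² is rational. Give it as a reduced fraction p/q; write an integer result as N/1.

5/1

Shared (l₁,l₂,l₃)=(4,1,3): N and (l;000)² cancel in I_A²/I_B².
A: Δ = 2!·6!·0!/9! = 1/252; Racah Σ t=0..0: t=0:+1/96 = 1/96; ⇒ 3j(4 1 3; 2 -1 -1)² = 5/84, sgn +1
B: Δ = 2!·6!·0!/9! = 1/252; Racah Σ t=0..0: t=0:+1/240 = 1/240; ⇒ 3j(4 1 3; -1 -1 2)² = 1/84, sgn -1
I_A²/I_B² = (5/84)/(1/84) = 5/1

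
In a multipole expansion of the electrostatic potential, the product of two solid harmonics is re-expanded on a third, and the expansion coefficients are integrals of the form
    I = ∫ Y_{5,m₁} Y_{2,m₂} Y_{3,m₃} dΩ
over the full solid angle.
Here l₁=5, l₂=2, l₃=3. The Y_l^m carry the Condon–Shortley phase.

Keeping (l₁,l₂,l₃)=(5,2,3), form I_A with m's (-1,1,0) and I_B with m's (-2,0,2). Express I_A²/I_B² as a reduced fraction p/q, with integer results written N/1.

Same 5,2,3: normalisation and zero-m 3j drop out of the ratio.
A: Δ: 4! 6! 0! / 11! → 1/2310; sum: t=3:−1/216 = -1/216; 3j²(5 2 3; -1 1 0) = Δ·Π!·Σ² = 8/231  (sign +1)
B: Δ: 4! 6! 0! / 11! → 1/2310; sum: t=2:+1/480 = 1/480; 3j²(5 2 3; -2 0 2) = Δ·Π!·Σ² = 3/110  (sign -1)
I_A²/I_B² = (8/231)/(3/110) = 80/63

80/63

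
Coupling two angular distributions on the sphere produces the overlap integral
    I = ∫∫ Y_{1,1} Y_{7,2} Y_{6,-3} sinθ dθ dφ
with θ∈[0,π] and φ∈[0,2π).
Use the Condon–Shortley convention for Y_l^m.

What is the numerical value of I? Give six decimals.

0.110647

Checks pass: Σm=0; 14 even; l₃=6∈[6,8].
(2·1+1)(2·7+1)(2·6+1) = 585
Δ: 2! 0! 12! / 15! → 1/1365
sum: t=1:−1/518400 = -1/518400
3j²(1 7 6; 0 0 0) = Δ·Π!·Σ² = 7/195  (sign -1)
sum: t=0:+1/4354560 = 1/4354560
3j²(1 7 6; 1 2 -3) = Δ·Π!·Σ² = 2/273  (sign -1)
combine: 4πI² = 585·7/195·2/273 = 2/13
take √, sign +1: I = 0.11064668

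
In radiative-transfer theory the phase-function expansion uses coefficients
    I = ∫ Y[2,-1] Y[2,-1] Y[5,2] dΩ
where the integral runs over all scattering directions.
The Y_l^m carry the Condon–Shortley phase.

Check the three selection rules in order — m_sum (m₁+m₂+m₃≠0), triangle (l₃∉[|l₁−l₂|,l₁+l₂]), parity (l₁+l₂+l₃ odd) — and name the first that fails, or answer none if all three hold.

triangle

azimuthal sum: -1 − 1 + 2 = 0  ✓
0 ≤ 5 ≤ 4 (triangle on l)  ✗
L = 2 + 2 + 5 = 9 (odd)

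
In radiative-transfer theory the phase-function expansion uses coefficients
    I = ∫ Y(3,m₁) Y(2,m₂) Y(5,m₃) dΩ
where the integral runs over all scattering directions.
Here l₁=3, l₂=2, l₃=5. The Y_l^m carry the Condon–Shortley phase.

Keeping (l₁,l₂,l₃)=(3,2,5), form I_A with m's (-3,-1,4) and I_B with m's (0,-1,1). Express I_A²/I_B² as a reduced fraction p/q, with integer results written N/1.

21/20

l's match ⇒ only the (l;m) 3-j factors differ between A and B.
A: triangle coeff Δ(3,2,5) = 1/2310; Σ_t [0,0]: t=0:+1/4320 = 1/4320; (3j)²=2/55 [(3 2 5; -3 -1 4)], sign=-1
B: triangle coeff Δ(3,2,5) = 1/2310; Σ_t [0,0]: t=0:+1/216 = 1/216; (3j)²=8/231 [(3 2 5; 0 -1 1)], sign=+1
I_A²/I_B² = (2/55)/(8/231) = 21/20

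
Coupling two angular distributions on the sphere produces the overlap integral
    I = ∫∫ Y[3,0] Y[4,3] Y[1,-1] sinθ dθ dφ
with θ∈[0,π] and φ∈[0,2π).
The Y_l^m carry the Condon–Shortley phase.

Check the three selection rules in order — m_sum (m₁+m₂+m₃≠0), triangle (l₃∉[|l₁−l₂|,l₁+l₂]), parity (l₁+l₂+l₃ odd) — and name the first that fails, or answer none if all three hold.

m₁+m₂+m₃ = 0 + 3 − 1 = 2  ✗
triangle: |3−4|=1 ≤ l₃=1 ≤ 3+4=7
parity: l₁+l₂+l₃ = 8 is even

m_sum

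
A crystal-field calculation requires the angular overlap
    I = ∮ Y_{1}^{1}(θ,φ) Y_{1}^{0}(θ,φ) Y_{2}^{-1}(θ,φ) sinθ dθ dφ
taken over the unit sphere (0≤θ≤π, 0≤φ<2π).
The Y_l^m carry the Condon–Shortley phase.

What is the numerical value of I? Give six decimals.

Rules hold: Σm=0, L=4 even, 0≤2≤2.
N = 3·3·5 = 45
Δ = 0!·2!·2!/5! = 1/30
Racah Σ t=0..0: t=0:+1/1 = 1/1
⇒ 3j(1 1 2; 0 0 0)² = 2/15, sgn +1
Racah Σ t=0..0: t=0:+1/2 = 1/2
⇒ 3j(1 1 2; 1 0 -1)² = 1/10, sgn -1
4πI² = N·(3j₀)²·(3jₘ)² = 3/5
I = -1·√(0.6/4π) = -0.21850969

-0.218510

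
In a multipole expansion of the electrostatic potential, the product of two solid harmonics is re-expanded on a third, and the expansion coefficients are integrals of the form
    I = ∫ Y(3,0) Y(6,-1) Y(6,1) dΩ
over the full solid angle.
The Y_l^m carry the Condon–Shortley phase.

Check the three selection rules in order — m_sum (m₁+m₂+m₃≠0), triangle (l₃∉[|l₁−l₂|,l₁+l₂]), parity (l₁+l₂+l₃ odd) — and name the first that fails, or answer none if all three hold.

parity

m₁+m₂+m₃ = 0 − 1 + 1 = 0  ✓
triangle: |3−6|=3 ≤ l₃=6 ≤ 3+6=9  ✓
parity: l₁+l₂+l₃ = 15 is odd  ✗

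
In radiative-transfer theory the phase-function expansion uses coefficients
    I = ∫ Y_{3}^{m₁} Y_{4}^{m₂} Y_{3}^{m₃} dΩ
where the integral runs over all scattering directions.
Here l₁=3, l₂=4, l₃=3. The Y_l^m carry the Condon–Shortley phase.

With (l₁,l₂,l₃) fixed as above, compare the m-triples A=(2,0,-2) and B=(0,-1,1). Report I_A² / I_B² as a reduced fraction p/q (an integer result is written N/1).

Same 3,4,3: normalisation and zero-m 3j drop out of the ratio.
A: Δ: 4! 2! 4! / 11! → 1/34650; sum: t=0:+1/576 t=1:−1/72 = -7/576; 3j²(3 4 3; 2 0 -2) = Δ·Π!·Σ² = 7/198  (sign +1)
B: Δ: 4! 2! 4! / 11! → 1/34650; sum: t=1:−1/48 t=2:+1/24 t=3:−1/288 = 5/288; 3j²(3 4 3; 0 -1 1) = Δ·Π!·Σ² = 5/462  (sign +1)
I_A²/I_B² = (7/198)/(5/462) = 49/15

49/15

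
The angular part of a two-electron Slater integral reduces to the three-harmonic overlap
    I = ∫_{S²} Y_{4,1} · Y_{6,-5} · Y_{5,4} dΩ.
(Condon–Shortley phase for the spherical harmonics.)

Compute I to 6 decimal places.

l₁+l₂+l₃=15 is odd: 3j(l;000)=0 ⇒ I=0

0.000000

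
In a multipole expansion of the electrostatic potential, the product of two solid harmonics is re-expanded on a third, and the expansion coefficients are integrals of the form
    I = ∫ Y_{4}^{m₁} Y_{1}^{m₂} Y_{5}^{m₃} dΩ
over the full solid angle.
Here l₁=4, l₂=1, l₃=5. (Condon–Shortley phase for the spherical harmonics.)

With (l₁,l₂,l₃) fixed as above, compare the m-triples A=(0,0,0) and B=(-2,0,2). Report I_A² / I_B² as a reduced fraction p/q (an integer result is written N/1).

25/21

Same 4,1,5: normalisation and zero-m 3j drop out of the ratio.
A: Δ: 0! 8! 2! / 11! → 1/495; sum: t=0:+1/576 = 1/576; 3j²(4 1 5; 0 0 0) = Δ·Π!·Σ² = 5/99  (sign -1)
B: Δ: 0! 8! 2! / 11! → 1/495; sum: t=0:+1/1440 = 1/1440; 3j²(4 1 5; -2 0 2) = Δ·Π!·Σ² = 7/165  (sign -1)
I_A²/I_B² = (5/99)/(7/165) = 25/21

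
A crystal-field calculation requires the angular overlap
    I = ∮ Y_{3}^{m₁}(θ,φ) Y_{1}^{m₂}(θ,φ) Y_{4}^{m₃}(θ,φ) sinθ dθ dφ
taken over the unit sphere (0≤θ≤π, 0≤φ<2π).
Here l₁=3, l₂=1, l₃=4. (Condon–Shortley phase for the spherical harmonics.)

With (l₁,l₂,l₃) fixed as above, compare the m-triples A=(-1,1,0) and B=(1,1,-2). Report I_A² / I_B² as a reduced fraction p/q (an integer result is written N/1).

2/5

Same 3,1,4: normalisation and zero-m 3j drop out of the ratio.
A: Δ: 0! 6! 2! / 9! → 1/252; sum: t=0:+1/96 = 1/96; 3j²(3 1 4; -1 1 0) = Δ·Π!·Σ² = 1/42  (sign +1)
B: Δ: 0! 6! 2! / 9! → 1/252; sum: t=0:+1/96 = 1/96; 3j²(3 1 4; 1 1 -2) = Δ·Π!·Σ² = 5/84  (sign +1)
I_A²/I_B² = (1/42)/(5/84) = 2/5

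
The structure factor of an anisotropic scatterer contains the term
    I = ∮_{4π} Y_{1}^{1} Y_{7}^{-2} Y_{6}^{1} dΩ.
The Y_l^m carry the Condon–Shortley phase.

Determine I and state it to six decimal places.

Checks pass: Σm=0; 14 even; l₃=6∈[6,8].
(2·1+1)(2·7+1)(2·6+1) = 585
Δ: 2! 0! 12! / 15! → 1/1365
sum: t=1:−1/518400 = -1/518400
3j²(1 7 6; 0 0 0) = Δ·Π!·Σ² = 7/195  (sign -1)
sum: t=0:+1/1209600 = 1/1209600
3j²(1 7 6; 1 -2 1) = Δ·Π!·Σ² = 12/455  (sign -1)
combine: 4πI² = 585·7/195·12/455 = 36/65
take √, sign +1: I = 0.20993732

0.209937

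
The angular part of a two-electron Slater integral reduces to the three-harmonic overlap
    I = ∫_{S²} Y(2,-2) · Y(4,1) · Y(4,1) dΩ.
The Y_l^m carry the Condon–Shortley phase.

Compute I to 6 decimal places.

0.200662

Rules hold: Σm=0, L=10 even, 2≤4≤6.
N = 5·9·9 = 405
Δ = 2!·2!·6!/11! = 1/13860
Racah Σ t=0..2: t=0:+1/192 t=1:−1/36 t=2:+1/192 = -5/288
⇒ 3j(2 4 4; 0 0 0)² = 20/693, sgn -1
Racah Σ t=2..2: t=2:+1/144 = 1/144
⇒ 3j(2 4 4; -2 1 1)² = 10/231, sgn -1
4πI² = N·(3j₀)²·(3jₘ)² = 3000/5929
I = +1·√(0.505988/4π) = 0.20066192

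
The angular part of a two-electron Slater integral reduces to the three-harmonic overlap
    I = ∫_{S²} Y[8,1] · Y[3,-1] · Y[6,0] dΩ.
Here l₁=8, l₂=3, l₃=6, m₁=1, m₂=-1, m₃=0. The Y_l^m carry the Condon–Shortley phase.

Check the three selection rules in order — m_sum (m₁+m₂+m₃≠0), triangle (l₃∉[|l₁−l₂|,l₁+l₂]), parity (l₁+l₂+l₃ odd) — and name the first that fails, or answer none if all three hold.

m₁+m₂+m₃ = 1 − 1 + 0 = 0  ✓
triangle: |8−3|=5 ≤ l₃=6 ≤ 8+3=11  ✓
parity: l₁+l₂+l₃ = 17 is odd  ✗

parity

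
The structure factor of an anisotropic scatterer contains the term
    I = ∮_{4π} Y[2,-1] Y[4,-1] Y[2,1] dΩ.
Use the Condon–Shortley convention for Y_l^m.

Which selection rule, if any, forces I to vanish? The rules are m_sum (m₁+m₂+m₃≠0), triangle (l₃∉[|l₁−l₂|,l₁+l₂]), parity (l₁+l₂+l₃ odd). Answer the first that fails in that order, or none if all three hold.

azimuthal sum: -1 − 1 + 1 = -1  ✗
2 ≤ 2 ≤ 6 (triangle on l)
L = 2 + 4 + 2 = 8 (even)

m_sum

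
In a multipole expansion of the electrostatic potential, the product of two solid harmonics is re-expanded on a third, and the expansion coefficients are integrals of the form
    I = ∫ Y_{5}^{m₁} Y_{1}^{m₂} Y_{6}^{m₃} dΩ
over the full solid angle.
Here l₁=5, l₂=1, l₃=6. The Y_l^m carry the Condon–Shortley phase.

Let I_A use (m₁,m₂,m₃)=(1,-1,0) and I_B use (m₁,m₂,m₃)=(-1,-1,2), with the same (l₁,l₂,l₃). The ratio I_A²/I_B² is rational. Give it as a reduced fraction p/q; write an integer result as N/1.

15/28

Same 5,1,6: normalisation and zero-m 3j drop out of the ratio.
A: Δ: 0! 10! 2! / 13! → 1/858; sum: t=0:+1/34560 = 1/34560; 3j²(5 1 6; 1 -1 0) = Δ·Π!·Σ² = 5/286  (sign +1)
B: Δ: 0! 10! 2! / 13! → 1/858; sum: t=0:+1/34560 = 1/34560; 3j²(5 1 6; -1 -1 2) = Δ·Π!·Σ² = 14/429  (sign +1)
I_A²/I_B² = (5/286)/(14/429) = 15/28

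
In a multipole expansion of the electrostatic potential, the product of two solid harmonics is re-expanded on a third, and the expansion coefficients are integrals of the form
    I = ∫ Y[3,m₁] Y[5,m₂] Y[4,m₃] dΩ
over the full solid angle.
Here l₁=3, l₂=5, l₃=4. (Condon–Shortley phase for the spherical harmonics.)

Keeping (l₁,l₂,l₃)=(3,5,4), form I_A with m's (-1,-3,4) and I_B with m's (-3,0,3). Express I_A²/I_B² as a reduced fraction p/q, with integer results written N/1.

224/75

l's match ⇒ only the (l;m) 3-j factors differ between A and B.
A: triangle coeff Δ(3,5,4) = 1/180180; Σ_t [2,2]: t=2:+1/5760 = 1/5760; (3j)²=56/2145 [(3 5 4; -1 -3 4)], sign=+1
B: triangle coeff Δ(3,5,4) = 1/180180; Σ_t [4,4]: t=4:+1/5760 = 1/5760; (3j)²=5/572 [(3 5 4; -3 0 3)], sign=-1
I_A²/I_B² = (56/2145)/(5/572) = 224/75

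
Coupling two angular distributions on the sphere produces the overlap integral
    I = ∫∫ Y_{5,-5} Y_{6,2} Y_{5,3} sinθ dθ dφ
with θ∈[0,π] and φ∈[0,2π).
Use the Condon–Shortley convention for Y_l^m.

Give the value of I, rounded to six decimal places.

0.140602

Checks pass: Σm=0; 16 even; l₃=5∈[1,11].
(2·5+1)(2·6+1)(2·5+1) = 1573
Δ: 6! 4! 6! / 17! → 1/28588560
sum: t=1:−1/345600 t=2:+1/13824 t=3:−1/5184 t=4:+1/13824 t=5:−1/345600 = -7/129600
3j²(5 6 5; 0 0 0) = Δ·Π!·Σ² = 80/7293  (sign +1)
sum: t=6:+1/829440 = 1/829440
3j²(5 6 5; -5 2 3) = Δ·Π!·Σ² = 35/2431  (sign +1)
combine: 4πI² = 1573·80/7293·35/2431 = 2800/11271
take √, sign +1: I = 0.14060244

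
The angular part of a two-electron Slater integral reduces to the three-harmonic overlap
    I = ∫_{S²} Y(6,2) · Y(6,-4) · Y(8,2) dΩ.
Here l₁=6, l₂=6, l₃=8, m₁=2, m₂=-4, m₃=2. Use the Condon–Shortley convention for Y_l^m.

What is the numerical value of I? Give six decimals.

0.042431

m-sum 0 ✓  L=20 even ✓  0≤8≤12 ✓
Π(2lᵢ+1) = 13×13×17 = 2873
triangle coeff Δ(6,6,8) = 1/1309458150
Σ_t [0,4]: t=0:+1/49766400 t=1:−1/3110400 t=2:+1/1327104 t=3:−1/3110400 t=4:+1/49766400 = 1/6635520
(3j)²=350/46189 [(6 6 8; 0 0 0)], sign=+1
Σ_t [0,2]: t=0:+1/19906560 t=1:−1/21772800 t=2:+1/232243200 = 1/116121600
(3j)²=48/46189 [(6 6 8; 2 -4 2)], sign=+1
⇒ 4πI² = 16800/742577
I = (+1)√(16800/742577/(4π)) = 0.04243058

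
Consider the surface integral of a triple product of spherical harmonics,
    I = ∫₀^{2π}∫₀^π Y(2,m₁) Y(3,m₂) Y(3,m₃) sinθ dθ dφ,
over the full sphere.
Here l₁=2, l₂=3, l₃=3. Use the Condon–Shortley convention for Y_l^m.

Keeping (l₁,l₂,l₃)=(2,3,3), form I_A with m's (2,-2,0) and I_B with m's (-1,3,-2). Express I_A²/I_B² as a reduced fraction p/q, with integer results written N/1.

4/5

Shared (l₁,l₂,l₃)=(2,3,3): N and (l;000)² cancel in I_A²/I_B².
A: Δ = 2!·2!·4!/9! = 1/3780; Racah Σ t=0..0: t=0:+1/24 = 1/24; ⇒ 3j(2 3 3; 2 -2 0)² = 1/21, sgn -1
B: Δ = 2!·2!·4!/9! = 1/3780; Racah Σ t=2..2: t=2:+1/48 = 1/48; ⇒ 3j(2 3 3; -1 3 -2)² = 5/84, sgn -1
I_A²/I_B² = (1/21)/(5/84) = 4/5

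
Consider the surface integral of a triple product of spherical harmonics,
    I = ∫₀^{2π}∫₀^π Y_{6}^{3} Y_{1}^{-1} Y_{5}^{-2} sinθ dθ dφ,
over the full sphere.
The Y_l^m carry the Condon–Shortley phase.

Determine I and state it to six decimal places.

Rules hold: Σm=0, L=12 even, 5≤5≤7.
N = 13·3·11 = 429
Δ = 2!·10!·0!/13! = 1/858
Racah Σ t=1..1: t=1:−1/14400 = -1/14400
⇒ 3j(6 1 5; 0 0 0)² = 6/143, sgn +1
Racah Σ t=0..0: t=0:+1/60480 = 1/60480
⇒ 3j(6 1 5; 3 -1 -2)² = 6/143, sgn -1
4πI² = N·(3j₀)²·(3jₘ)² = 108/143
I = -1·√(0.755245/4π) = -0.24515397

-0.245154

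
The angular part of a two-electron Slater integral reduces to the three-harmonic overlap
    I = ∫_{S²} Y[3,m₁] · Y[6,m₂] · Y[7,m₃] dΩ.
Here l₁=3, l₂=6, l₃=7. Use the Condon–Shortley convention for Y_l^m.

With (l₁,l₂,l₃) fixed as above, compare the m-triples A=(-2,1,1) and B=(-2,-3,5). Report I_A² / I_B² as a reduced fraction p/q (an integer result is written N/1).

4802/4125

Shared (l₁,l₂,l₃)=(3,6,7): N and (l;000)² cancel in I_A²/I_B².
A: Δ = 2!·4!·10!/17! = 1/2042040; Racah Σ t=1..2: t=1:−1/414720 t=2:+1/172800 = 7/2073600; ⇒ 3j(3 6 7; -2 1 1)² = 343/29172, sgn +1
B: Δ = 2!·4!·10!/17! = 1/2042040; Racah Σ t=1..2: t=1:−1/1935360 t=2:+1/4354560 = -1/3483648; ⇒ 3j(3 6 7; -2 -3 5)² = 125/12376, sgn -1
I_A²/I_B² = (343/29172)/(125/12376) = 4802/4125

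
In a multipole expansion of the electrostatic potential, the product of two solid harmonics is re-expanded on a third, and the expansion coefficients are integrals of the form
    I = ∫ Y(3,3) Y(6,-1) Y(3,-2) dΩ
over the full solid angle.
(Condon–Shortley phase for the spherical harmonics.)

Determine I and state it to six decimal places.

m-sum 0 ✓  L=12 even ✓  3≤3≤9 ✓
Π(2lᵢ+1) = 7×13×7 = 637
triangle coeff Δ(3,6,3) = 1/12012
Σ_t [3,3]: t=3:−1/1296 = -1/1296
(3j)²=100/3003 [(3 6 3; 0 0 0)], sign=+1
Σ_t [0,0]: t=0:+1/86400 = 1/86400
(3j)²=1/1716 [(3 6 3; 3 -1 -2)], sign=-1
⇒ 4πI² = 175/14157
I = (-1)√(175/14157/(4π)) = -0.03136379

-0.031364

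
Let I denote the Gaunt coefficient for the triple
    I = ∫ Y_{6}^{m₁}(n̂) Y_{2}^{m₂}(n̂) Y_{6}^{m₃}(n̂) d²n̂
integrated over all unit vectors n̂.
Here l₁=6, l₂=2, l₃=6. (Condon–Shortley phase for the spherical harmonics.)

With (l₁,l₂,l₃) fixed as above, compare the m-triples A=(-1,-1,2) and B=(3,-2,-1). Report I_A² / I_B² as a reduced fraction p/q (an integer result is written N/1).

l's match ⇒ only the (l;m) 3-j factors differ between A and B.
A: triangle coeff Δ(6,2,6) = 1/90090; Σ_t [0,1]: t=0:+1/60480 t=1:−1/34560 = -1/80640; (3j)²=6/1001 [(6 2 6; -1 -1 2)], sign=-1
B: triangle coeff Δ(6,2,6) = 1/90090; Σ_t [0,0]: t=0:+1/120960 = 1/120960; (3j)²=24/1001 [(6 2 6; 3 -2 -1)], sign=-1
I_A²/I_B² = (6/1001)/(24/1001) = 1/4

1/4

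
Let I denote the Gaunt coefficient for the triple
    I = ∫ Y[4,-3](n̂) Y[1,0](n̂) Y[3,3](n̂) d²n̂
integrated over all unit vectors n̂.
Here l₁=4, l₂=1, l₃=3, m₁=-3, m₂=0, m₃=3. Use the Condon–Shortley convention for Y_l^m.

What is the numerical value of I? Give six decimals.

Checks pass: Σm=0; 8 even; l₃=3∈[3,5].
(2·4+1)(2·1+1)(2·3+1) = 189
Δ: 2! 6! 0! / 9! → 1/252
sum: t=1:−1/36 = -1/36
3j²(4 1 3; 0 0 0) = Δ·Π!·Σ² = 4/63  (sign +1)
sum: t=1:−1/720 = -1/720
3j²(4 1 3; -3 0 3) = Δ·Π!·Σ² = 1/36  (sign -1)
combine: 4πI² = 189·4/63·1/36 = 1/3
take √, sign -1: I = -0.16286750

-0.162868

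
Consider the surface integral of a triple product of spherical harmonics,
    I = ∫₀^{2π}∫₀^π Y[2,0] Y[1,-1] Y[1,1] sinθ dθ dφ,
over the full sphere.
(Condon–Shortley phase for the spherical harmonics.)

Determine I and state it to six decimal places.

0.126157

m-sum 0 ✓  L=4 even ✓  1≤1≤3 ✓
Π(2lᵢ+1) = 5×3×3 = 45
triangle coeff Δ(2,1,1) = 1/30
Σ_t [1,1]: t=1:−1/1 = -1/1
(3j)²=2/15 [(2 1 1; 0 0 0)], sign=+1
Σ_t [0,0]: t=0:+1/4 = 1/4
(3j)²=1/30 [(2 1 1; 0 -1 1)], sign=+1
⇒ 4πI² = 1/5
I = (+1)√(1/5/(4π)) = 0.12615663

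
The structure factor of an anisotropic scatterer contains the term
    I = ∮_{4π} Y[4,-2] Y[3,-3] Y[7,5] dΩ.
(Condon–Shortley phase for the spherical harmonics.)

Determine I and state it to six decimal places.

-0.204818

Checks pass: Σm=0; 14 even; l₃=7∈[1,7].
(2·4+1)(2·3+1)(2·7+1) = 945
Δ: 0! 8! 6! / 15! → 1/45045
sum: t=0:+1/20736 = 1/20736
3j²(4 3 7; 0 0 0) = Δ·Π!·Σ² = 35/1287  (sign -1)
sum: t=0:+1/1036800 = 1/1036800
3j²(4 3 7; -2 -3 5) = Δ·Π!·Σ² = 4/195  (sign +1)
combine: 4πI² = 945·35/1287·4/195 = 980/1859
take √, sign -1: I = -0.20481814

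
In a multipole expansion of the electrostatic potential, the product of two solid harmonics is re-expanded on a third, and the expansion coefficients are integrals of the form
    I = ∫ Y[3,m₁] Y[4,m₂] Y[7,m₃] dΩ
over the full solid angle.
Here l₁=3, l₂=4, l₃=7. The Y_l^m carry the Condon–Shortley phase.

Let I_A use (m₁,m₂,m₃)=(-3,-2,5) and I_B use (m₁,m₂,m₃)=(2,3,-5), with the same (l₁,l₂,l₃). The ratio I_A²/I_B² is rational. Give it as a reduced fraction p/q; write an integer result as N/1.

7/12

Shared (l₁,l₂,l₃)=(3,4,7): N and (l;000)² cancel in I_A²/I_B².
A: Δ = 0!·6!·8!/15! = 1/45045; Racah Σ t=0..0: t=0:+1/1036800 = 1/1036800; ⇒ 3j(3 4 7; -3 -2 5)² = 4/195, sgn +1
B: Δ = 0!·6!·8!/15! = 1/45045; Racah Σ t=0..0: t=0:+1/604800 = 1/604800; ⇒ 3j(3 4 7; 2 3 -5)² = 16/455, sgn +1
I_A²/I_B² = (4/195)/(16/455) = 7/12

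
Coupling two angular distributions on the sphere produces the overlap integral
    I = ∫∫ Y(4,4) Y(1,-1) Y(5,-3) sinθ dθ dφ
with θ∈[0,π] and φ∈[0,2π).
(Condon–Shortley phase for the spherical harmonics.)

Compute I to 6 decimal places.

Checks pass: Σm=0; 10 even; l₃=5∈[3,5].
(2·4+1)(2·1+1)(2·5+1) = 297
Δ: 0! 8! 2! / 11! → 1/495
sum: t=0:+1/576 = 1/576
3j²(4 1 5; 0 0 0) = Δ·Π!·Σ² = 5/99  (sign -1)
sum: t=0:+1/80640 = 1/80640
3j²(4 1 5; 4 -1 -3) = Δ·Π!·Σ² = 1/495  (sign +1)
combine: 4πI² = 297·5/99·1/495 = 1/33
take √, sign -1: I = -0.04910640

-0.049106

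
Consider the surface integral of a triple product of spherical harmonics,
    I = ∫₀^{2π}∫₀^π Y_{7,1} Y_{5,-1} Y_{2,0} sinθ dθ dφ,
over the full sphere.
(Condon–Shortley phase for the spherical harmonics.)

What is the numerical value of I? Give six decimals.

m-sum 0 ✓  L=14 even ✓  2≤2≤12 ✓
Π(2lᵢ+1) = 15×11×5 = 825
triangle coeff Δ(7,5,2) = 1/15015
Σ_t [5,5]: t=5:−1/57600 = -1/57600
(3j)²=21/715 [(7 5 2; 0 0 0)], sign=-1
Σ_t [4,4]: t=4:+1/69120 = 1/69120
(3j)²=4/143 [(7 5 2; 1 -1 0)], sign=+1
⇒ 4πI² = 1260/1859
I = (-1)√(1260/1859/(4π)) = -0.23224194

-0.232242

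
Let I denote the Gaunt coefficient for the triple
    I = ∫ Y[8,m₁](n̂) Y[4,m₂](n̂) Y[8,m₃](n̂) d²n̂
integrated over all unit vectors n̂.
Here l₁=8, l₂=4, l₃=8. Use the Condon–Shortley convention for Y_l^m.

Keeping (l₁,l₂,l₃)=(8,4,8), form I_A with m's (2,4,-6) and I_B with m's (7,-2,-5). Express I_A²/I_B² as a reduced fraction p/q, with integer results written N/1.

33/91

l's match ⇒ only the (l;m) 3-j factors differ between A and B.
A: triangle coeff Δ(8,4,8) = 1/185175900; Σ_t [4,4]: t=4:+1/4180377600 = 1/4180377600; (3j)²=11/1938 [(8 4 8; 2 4 -6)], sign=+1
B: triangle coeff Δ(8,4,8) = 1/185175900; Σ_t [0,1]: t=0:+1/3832012800 t=1:−1/17244057600 = 1/4926873600; (3j)²=91/5814 [(8 4 8; 7 -2 -5)], sign=-1
I_A²/I_B² = (11/1938)/(91/5814) = 33/91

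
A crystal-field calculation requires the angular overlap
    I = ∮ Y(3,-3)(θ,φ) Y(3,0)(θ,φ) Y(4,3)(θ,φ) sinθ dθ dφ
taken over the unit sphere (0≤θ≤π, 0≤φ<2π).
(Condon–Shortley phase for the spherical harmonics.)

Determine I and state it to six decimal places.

Checks pass: Σm=0; 10 even; l₃=4∈[0,6].
(2·3+1)(2·3+1)(2·4+1) = 441
Δ: 2! 4! 4! / 11! → 1/34650
sum: t=0:+1/72 t=1:−1/16 t=2:+1/72 = -5/144
3j²(3 3 4; 0 0 0) = Δ·Π!·Σ² = 2/77  (sign -1)
sum: t=2:+1/288 = 1/288
3j²(3 3 4; -3 0 3) = Δ·Π!·Σ² = 1/22  (sign -1)
combine: 4πI² = 441·2/77·1/22 = 63/121
take √, sign +1: I = 0.20355073

0.203551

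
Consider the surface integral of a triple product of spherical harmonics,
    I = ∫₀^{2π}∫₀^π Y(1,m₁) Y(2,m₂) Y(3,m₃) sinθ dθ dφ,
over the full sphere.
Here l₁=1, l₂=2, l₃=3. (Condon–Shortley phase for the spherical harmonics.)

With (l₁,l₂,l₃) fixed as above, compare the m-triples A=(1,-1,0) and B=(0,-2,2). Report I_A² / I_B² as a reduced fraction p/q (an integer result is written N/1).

3/5

l's match ⇒ only the (l;m) 3-j factors differ between A and B.
A: triangle coeff Δ(1,2,3) = 1/105; Σ_t [0,0]: t=0:+1/12 = 1/12; (3j)²=1/35 [(1 2 3; 1 -1 0)], sign=-1
B: triangle coeff Δ(1,2,3) = 1/105; Σ_t [0,0]: t=0:+1/24 = 1/24; (3j)²=1/21 [(1 2 3; 0 -2 2)], sign=-1
I_A²/I_B² = (1/35)/(1/21) = 3/5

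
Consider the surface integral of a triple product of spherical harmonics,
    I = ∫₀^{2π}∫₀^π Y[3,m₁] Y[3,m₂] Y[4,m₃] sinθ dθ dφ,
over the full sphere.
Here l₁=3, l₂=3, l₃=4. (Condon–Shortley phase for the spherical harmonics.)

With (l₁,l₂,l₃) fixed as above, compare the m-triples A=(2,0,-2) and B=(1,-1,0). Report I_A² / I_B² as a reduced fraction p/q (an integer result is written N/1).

Same 3,3,4: normalisation and zero-m 3j drop out of the ratio.
A: Δ: 2! 4! 4! / 11! → 1/34650; sum: t=0:+1/72 t=1:−1/96 = 1/288; 3j²(3 3 4; 2 0 -2) = Δ·Π!·Σ² = 1/462  (sign +1)
B: Δ: 2! 4! 4! / 11! → 1/34650; sum: t=0:+1/32 t=1:−1/36 t=2:+1/1152 = 5/1152; 3j²(3 3 4; 1 -1 0) = Δ·Π!·Σ² = 1/1386  (sign +1)
I_A²/I_B² = (1/462)/(1/1386) = 3/1

3/1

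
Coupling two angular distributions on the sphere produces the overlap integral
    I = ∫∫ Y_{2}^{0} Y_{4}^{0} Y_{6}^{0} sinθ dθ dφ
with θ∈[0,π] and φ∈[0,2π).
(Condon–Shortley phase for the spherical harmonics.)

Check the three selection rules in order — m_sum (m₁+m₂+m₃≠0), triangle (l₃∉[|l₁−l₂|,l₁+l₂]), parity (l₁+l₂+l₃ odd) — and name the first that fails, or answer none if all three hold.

m₁+m₂+m₃ = 0 + 0 + 0 = 0  ✓
triangle: |2−4|=2 ≤ l₃=6 ≤ 2+4=6  ✓
parity: l₁+l₂+l₃ = 12 is even  ✓

none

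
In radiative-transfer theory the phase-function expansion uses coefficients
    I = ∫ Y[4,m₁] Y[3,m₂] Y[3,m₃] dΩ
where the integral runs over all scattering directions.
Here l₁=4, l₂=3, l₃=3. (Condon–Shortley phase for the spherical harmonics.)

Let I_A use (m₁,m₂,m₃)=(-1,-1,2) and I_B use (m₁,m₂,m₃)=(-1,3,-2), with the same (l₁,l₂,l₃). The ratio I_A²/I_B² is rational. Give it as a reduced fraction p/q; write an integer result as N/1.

Same 4,3,3: normalisation and zero-m 3j drop out of the ratio.
A: Δ: 4! 4! 2! / 11! → 1/34650; sum: t=1:−1/144 t=2:+1/48 = 1/72; 3j²(4 3 3; -1 -1 2) = Δ·Π!·Σ² = 16/693  (sign -1)
B: Δ: 4! 4! 2! / 11! → 1/34650; sum: t=4:+1/288 = 1/288; 3j²(4 3 3; -1 3 -2) = Δ·Π!·Σ² = 5/231  (sign -1)
I_A²/I_B² = (16/693)/(5/231) = 16/15

16/15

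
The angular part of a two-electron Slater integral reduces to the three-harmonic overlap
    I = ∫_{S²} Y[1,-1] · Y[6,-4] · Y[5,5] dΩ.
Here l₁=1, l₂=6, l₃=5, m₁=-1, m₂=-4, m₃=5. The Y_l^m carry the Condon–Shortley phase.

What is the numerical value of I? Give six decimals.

Rules hold: Σm=0, L=12 even, 5≤5≤7.
N = 3·13·11 = 429
Δ = 2!·0!·10!/13! = 1/858
Racah Σ t=1..1: t=1:−1/14400 = -1/14400
⇒ 3j(1 6 5; 0 0 0)² = 6/143, sgn +1
Racah Σ t=2..2: t=2:+1/7257600 = 1/7257600
⇒ 3j(1 6 5; -1 -4 5)² = 1/858, sgn +1
4πI² = N·(3j₀)²·(3jₘ)² = 3/143
I = +1·√(0.020979/4π) = 0.04085899

0.040859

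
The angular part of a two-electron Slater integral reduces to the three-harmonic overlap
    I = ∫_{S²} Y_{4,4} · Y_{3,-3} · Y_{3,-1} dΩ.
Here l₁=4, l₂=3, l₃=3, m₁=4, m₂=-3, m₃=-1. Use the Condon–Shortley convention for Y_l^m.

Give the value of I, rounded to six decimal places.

Checks pass: Σm=0; 10 even; l₃=3∈[1,7].
(2·4+1)(2·3+1)(2·3+1) = 441
Δ: 4! 4! 2! / 11! → 1/34650
sum: t=1:−1/72 t=2:+1/16 t=3:−1/72 = 5/144
3j²(4 3 3; 0 0 0) = Δ·Π!·Σ² = 2/77  (sign -1)
sum: t=0:+1/1152 = 1/1152
3j²(4 3 3; 4 -3 -1) = Δ·Π!·Σ² = 1/33  (sign +1)
combine: 4πI² = 441·2/77·1/33 = 42/121
take √, sign -1: I = -0.16619847

-0.166198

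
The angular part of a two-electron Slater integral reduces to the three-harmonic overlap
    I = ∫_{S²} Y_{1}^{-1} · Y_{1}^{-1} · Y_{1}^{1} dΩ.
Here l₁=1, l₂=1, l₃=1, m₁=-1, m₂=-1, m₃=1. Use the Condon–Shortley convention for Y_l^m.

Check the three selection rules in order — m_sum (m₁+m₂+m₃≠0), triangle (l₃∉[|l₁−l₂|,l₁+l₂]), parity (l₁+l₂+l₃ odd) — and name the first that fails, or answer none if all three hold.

Σmᵢ = -1  ✗
l₃∈[|l₁−l₂|,l₁+l₂]=[0,2], have l₃=1
Σlᵢ = 3 ⇒ odd

m_sum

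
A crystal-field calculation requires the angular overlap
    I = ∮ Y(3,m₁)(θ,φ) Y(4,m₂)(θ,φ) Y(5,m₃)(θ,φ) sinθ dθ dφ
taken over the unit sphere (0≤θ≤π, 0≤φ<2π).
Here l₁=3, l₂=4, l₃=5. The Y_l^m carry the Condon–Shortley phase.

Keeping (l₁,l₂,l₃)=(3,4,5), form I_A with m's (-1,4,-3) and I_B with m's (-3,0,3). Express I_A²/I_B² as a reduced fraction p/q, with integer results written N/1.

Same 3,4,5: normalisation and zero-m 3j drop out of the ratio.
A: Δ: 2! 4! 6! / 13! → 1/180180; sum: t=2:+1/5760 = 1/5760; 3j²(3 4 5; -1 4 -3) = Δ·Π!·Σ² = 56/2145  (sign +1)
B: Δ: 2! 4! 6! / 13! → 1/180180; sum: t=2:+1/2304 = 1/2304; 3j²(3 4 5; -3 0 3) = Δ·Π!·Σ² = 5/143  (sign +1)
I_A²/I_B² = (56/2145)/(5/143) = 56/75

56/75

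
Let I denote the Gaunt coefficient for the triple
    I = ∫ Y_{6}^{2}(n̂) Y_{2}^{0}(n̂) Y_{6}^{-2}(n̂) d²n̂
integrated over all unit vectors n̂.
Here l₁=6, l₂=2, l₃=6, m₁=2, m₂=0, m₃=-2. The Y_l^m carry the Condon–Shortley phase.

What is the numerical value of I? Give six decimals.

0.114688

m-sum 0 ✓  L=14 even ✓  4≤6≤8 ✓
Π(2lᵢ+1) = 13×5×13 = 845
triangle coeff Δ(6,2,6) = 1/90090
Σ_t [0,2]: t=0:+1/69120 t=1:−1/14400 t=2:+1/69120 = -7/172800
(3j)²=14/715 [(6 2 6; 0 0 0)], sign=-1
Σ_t [0,2]: t=0:+1/69120 t=1:−1/30240 t=2:+1/322560 = -1/64512
(3j)²=10/1001 [(6 2 6; 2 0 -2)], sign=-1
⇒ 4πI² = 20/121
I = (+1)√(20/121/(4π)) = 0.11468784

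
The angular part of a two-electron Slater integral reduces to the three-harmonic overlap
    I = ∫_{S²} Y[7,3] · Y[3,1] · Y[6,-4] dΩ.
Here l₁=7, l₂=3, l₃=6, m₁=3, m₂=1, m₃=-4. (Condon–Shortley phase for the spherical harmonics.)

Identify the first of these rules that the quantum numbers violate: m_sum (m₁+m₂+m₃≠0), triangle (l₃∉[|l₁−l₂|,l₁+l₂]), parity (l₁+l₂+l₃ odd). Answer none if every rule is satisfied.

azimuthal sum: 3 + 1 − 4 = 0  ✓
4 ≤ 6 ≤ 10 (triangle on l)  ✓
L = 7 + 3 + 6 = 16 (even)  ✓

none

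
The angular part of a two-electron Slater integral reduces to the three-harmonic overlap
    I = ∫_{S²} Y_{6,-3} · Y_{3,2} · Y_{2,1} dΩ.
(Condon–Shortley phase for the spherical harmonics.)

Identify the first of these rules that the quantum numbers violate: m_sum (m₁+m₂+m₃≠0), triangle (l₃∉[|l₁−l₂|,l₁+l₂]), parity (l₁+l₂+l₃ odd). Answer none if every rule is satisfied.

Σmᵢ = 0  ✓
l₃∈[|l₁−l₂|,l₁+l₂]=[3,9], have l₃=2  ✗
Σlᵢ = 11 ⇒ odd

triangle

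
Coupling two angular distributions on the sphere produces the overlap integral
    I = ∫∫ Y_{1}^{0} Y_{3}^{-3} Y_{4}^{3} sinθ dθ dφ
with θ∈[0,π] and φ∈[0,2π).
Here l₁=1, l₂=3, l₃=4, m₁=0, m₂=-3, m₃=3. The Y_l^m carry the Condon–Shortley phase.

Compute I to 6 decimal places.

m-sum 0 ✓  L=8 even ✓  2≤4≤4 ✓
Π(2lᵢ+1) = 3×7×9 = 189
triangle coeff Δ(1,3,4) = 1/252
Σ_t [0,0]: t=0:+1/36 = 1/36
(3j)²=4/63 [(1 3 4; 0 0 0)], sign=+1
Σ_t [0,0]: t=0:+1/720 = 1/720
(3j)²=1/36 [(1 3 4; 0 -3 3)], sign=-1
⇒ 4πI² = 1/3
I = (-1)√(1/3/(4π)) = -0.16286750

-0.162868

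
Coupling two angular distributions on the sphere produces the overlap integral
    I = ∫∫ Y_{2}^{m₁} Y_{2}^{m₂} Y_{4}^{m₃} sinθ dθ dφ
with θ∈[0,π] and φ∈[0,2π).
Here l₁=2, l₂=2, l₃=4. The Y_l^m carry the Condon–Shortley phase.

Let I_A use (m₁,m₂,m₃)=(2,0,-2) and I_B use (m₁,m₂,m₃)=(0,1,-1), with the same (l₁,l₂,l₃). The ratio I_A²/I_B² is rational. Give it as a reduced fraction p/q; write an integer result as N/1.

l's match ⇒ only the (l;m) 3-j factors differ between A and B.
A: triangle coeff Δ(2,2,4) = 1/630; Σ_t [0,0]: t=0:+1/96 = 1/96; (3j)²=1/42 [(2 2 4; 2 0 -2)], sign=+1
B: triangle coeff Δ(2,2,4) = 1/630; Σ_t [0,0]: t=0:+1/24 = 1/24; (3j)²=1/21 [(2 2 4; 0 1 -1)], sign=-1
I_A²/I_B² = (1/42)/(1/21) = 1/2

1/2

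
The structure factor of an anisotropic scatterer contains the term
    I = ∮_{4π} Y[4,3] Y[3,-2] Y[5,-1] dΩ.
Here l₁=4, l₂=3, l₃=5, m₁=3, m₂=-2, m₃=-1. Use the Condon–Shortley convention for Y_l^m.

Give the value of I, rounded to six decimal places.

Rules hold: Σm=0, L=12 even, 1≤5≤7.
N = 9·7·11 = 693
Δ = 2!·6!·4!/13! = 1/180180
Racah Σ t=0..2: t=0:+1/576 t=1:−1/144 t=2:+1/576 = -1/288
⇒ 3j(4 3 5; 0 0 0)² = 20/1001, sgn +1
Racah Σ t=0..1: t=0:+1/1440 t=1:−1/17280 = 11/17280
⇒ 3j(4 3 5; 3 -2 -1)² = 11/468, sgn +1
4πI² = N·(3j₀)²·(3jₘ)² = 55/169
I = +1·√(0.325444/4π) = 0.16092854

0.160929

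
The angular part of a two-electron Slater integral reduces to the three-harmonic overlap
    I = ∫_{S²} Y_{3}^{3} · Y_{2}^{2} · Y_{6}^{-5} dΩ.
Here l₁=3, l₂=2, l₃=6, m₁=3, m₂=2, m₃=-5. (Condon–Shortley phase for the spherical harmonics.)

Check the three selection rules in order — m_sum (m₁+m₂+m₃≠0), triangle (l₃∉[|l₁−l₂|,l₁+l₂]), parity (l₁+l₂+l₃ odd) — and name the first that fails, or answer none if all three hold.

m₁+m₂+m₃ = 3 + 2 − 5 = 0  ✓
triangle: |3−2|=1 ≤ l₃=6 ≤ 3+2=5  ✗
parity: l₁+l₂+l₃ = 11 is odd

triangle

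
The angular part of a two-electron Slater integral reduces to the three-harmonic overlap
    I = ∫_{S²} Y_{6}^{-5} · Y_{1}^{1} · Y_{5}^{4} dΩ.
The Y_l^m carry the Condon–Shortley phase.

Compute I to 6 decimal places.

Rules hold: Σm=0, L=12 even, 5≤5≤7.
N = 13·3·11 = 429
Δ = 2!·10!·0!/13! = 1/858
Racah Σ t=1..1: t=1:−1/14400 = -1/14400
⇒ 3j(6 1 5; 0 0 0)² = 6/143, sgn +1
Racah Σ t=2..2: t=2:+1/725760 = 1/725760
⇒ 3j(6 1 5; -5 1 4)² = 5/78, sgn -1
4πI² = N·(3j₀)²·(3jₘ)² = 15/13
I = -1·√(1.15385/4π) = -0.30301841

-0.303018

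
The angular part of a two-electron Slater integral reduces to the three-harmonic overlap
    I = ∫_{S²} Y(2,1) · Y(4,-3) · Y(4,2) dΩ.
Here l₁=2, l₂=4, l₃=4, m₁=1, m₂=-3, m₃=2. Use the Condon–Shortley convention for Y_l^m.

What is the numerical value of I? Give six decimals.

-0.187702

Rules hold: Σm=0, L=10 even, 2≤4≤6.
N = 5·9·9 = 405
Δ = 2!·2!·6!/11! = 1/13860
Racah Σ t=0..2: t=0:+1/192 t=1:−1/36 t=2:+1/192 = -5/288
⇒ 3j(2 4 4; 0 0 0)² = 20/693, sgn -1
Racah Σ t=0..1: t=0:+1/240 t=1:−1/1440 = 1/288
⇒ 3j(2 4 4; 1 -3 2)² = 5/132, sgn +1
4πI² = N·(3j₀)²·(3jₘ)² = 375/847
I = -1·√(0.442739/4π) = -0.18770204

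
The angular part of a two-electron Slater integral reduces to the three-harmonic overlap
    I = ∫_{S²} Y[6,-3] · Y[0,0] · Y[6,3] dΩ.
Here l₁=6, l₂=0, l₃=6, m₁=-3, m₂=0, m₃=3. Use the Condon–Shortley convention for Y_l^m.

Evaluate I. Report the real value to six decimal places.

-0.282095

m-sum 0 ✓  L=12 even ✓  6≤6≤6 ✓
Π(2lᵢ+1) = 13×1×13 = 169
triangle coeff Δ(6,0,6) = 1/13
Σ_t [0,0]: t=0:+1/518400 = 1/518400
(3j)²=1/13 [(6 0 6; 0 0 0)], sign=+1
Σ_t [0,0]: t=0:+1/2177280 = 1/2177280
(3j)²=1/13 [(6 0 6; -3 0 3)], sign=-1
⇒ 4πI² = 1/1
I = (-1)√(1/1/(4π)) = -0.28209479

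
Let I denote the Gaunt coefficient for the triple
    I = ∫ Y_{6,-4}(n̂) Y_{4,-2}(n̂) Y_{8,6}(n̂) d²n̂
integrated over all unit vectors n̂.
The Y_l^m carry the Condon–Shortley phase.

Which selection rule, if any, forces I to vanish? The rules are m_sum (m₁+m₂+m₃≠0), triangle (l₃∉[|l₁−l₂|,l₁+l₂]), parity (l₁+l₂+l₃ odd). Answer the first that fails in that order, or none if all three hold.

Σmᵢ = 0  ✓
l₃∈[|l₁−l₂|,l₁+l₂]=[2,10], have l₃=8  ✓
Σlᵢ = 18 ⇒ even  ✓

none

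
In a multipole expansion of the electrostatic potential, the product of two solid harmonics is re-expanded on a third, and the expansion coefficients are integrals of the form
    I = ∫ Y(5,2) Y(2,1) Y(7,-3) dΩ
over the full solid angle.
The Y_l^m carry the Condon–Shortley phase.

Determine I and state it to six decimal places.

m-sum 0 ✓  L=14 even ✓  3≤7≤7 ✓
Π(2lᵢ+1) = 11×5×15 = 825
triangle coeff Δ(5,2,7) = 1/15015
Σ_t [0,0]: t=0:+1/57600 = 1/57600
(3j)²=21/715 [(5 2 7; 0 0 0)], sign=-1
Σ_t [0,0]: t=0:+1/181440 = 1/181440
(3j)²=32/1001 [(5 2 7; 2 1 -3)], sign=+1
⇒ 4πI² = 1440/1859
I = (-1)√(1440/1859/(4π)) = -0.24827707

-0.248277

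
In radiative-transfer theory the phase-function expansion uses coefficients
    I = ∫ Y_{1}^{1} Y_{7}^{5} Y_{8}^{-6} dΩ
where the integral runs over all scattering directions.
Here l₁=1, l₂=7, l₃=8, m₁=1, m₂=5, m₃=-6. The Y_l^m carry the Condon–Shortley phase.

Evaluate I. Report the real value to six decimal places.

0.291881

Checks pass: Σm=0; 16 even; l₃=8∈[6,8].
(2·1+1)(2·7+1)(2·8+1) = 765
Δ: 0! 2! 14! / 17! → 1/2040
sum: t=0:+1/25401600 = 1/25401600
3j²(1 7 8; 0 0 0) = Δ·Π!·Σ² = 8/255  (sign +1)
sum: t=0:+1/1916006400 = 1/1916006400
3j²(1 7 8; 1 5 -6) = Δ·Π!·Σ² = 91/2040  (sign +1)
combine: 4πI² = 765·8/255·91/2040 = 91/85
take √, sign +1: I = 0.29188132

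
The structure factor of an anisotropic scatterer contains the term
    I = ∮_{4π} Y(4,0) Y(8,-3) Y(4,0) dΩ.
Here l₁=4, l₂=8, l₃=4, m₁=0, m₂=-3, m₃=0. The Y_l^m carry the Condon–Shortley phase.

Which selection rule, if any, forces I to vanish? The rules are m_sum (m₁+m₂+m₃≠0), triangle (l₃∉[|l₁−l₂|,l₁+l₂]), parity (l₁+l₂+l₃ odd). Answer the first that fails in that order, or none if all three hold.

m_sum

Σmᵢ = -3  ✗
l₃∈[|l₁−l₂|,l₁+l₂]=[4,12], have l₃=4
Σlᵢ = 16 ⇒ even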